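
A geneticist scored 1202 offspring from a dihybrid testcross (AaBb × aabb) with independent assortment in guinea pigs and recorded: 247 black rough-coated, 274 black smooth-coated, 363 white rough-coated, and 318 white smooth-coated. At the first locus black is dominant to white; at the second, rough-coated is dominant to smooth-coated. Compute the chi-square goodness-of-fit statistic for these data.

25.880

A dihybrid testcross with independent assortment gives a 1:1:1:1 ratio.
Under the 1:1:1:1 hypothesis (Σ ratio = 4, N = 1202):
  black rough-coated: 1202 × 1/4 = 300.5
  black smooth-coated: 1202 × 1/4 = 300.5
  white rough-coated: 1202 × 1/4 = 300.5
  white smooth-coated: 1202 × 1/4 = 300.5
χ² = Σ (O − E)² / E
  black rough-coated: (247 − 300.5)² / 300.5 = 9.5250
  black smooth-coated: (274 − 300.5)² / 300.5 = 2.3369
  white rough-coated: (363 − 300.5)² / 300.5 = 12.9992
  white smooth-coated: (318 − 300.5)² / 300.5 = 1.0191
χ² = 9.5250 + 2.3369 + 12.9992 + 1.0191 = 25.8802 ≈ 25.880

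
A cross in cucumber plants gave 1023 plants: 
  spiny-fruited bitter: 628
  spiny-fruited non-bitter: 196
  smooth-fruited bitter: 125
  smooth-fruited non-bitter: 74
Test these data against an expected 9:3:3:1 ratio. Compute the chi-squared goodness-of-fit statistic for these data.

29.749

Under the 9:3:3:1 hypothesis (Σ ratio = 16, N = 1023):
  spiny-fruited bitter: 1023 × 9/16 = 575.4375
  spiny-fruited non-bitter: 1023 × 3/16 = 191.8125
  smooth-fruited bitter: 1023 × 3/16 = 191.8125
  smooth-fruited non-bitter: 1023 × 1/16 = 63.9375
χ² = Σ (O − E)² / E
  spiny-fruited bitter: (628 − 575.4375)² / 575.4375 = 4.8012
  spiny-fruited non-bitter: (196 − 191.8125)² / 191.8125 = 0.0914
  smooth-fruited bitter: (125 − 191.8125)² / 191.8125 = 23.2723
  smooth-fruited non-bitter: (74 − 63.9375)² / 63.9375 = 1.5836
χ² = 4.8012 + 0.0914 + 23.2723 + 1.5836 = 29.7485 ≈ 29.749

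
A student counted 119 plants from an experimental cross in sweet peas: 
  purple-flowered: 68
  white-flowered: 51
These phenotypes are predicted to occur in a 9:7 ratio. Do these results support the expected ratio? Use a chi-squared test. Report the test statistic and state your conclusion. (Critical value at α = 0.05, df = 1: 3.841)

Under the 9:7 hypothesis (Σ ratio = 16, N = 119):
  purple-flowered: 119 × 9/16 = 66.9375
  white-flowered: 119 × 7/16 = 52.0625
χ² = Σ (O − E)² / E
  purple-flowered: (68 − 66.9375)² / 66.9375 = 0.0169
  white-flowered: (51 − 52.0625)² / 52.0625 = 0.0217
χ² = 0.0169 + 0.0217 = 0.0386 ≈ 0.039
Degrees of freedom = 2 − 1 = 1; critical value at α = 0.05 is 3.841.
Since 0.039 < 3.841, we fail to reject the null hypothesis — the data are consistent with the 9:7 ratio.

0.039; consistent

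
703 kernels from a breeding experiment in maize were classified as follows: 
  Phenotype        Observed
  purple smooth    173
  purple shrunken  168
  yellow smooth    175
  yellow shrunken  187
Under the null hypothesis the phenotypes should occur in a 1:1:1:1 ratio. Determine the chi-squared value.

1.108

The 1:1:1:1 ratio has 4 parts, so with N = 703 the expected counts are:
  purple smooth: 703 × 1/4 = 175.75
  purple shrunken: 703 × 1/4 = 175.75
  yellow smooth: 703 × 1/4 = 175.75
  yellow shrunken: 703 × 1/4 = 175.75
χ² = Σ (O − E)² / E
  purple smooth: (173 − 175.75)² / 175.75 = 0.0430
  purple shrunken: (168 − 175.75)² / 175.75 = 0.3417
  yellow smooth: (175 − 175.75)² / 175.75 = 0.0032
  yellow shrunken: (187 − 175.75)² / 175.75 = 0.7201
χ² = 0.0430 + 0.3417 + 0.0032 + 0.7201 = 1.108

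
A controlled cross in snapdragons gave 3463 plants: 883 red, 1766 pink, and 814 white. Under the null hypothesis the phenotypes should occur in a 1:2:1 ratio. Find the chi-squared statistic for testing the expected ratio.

4.124

Under the 1:2:1 hypothesis (Σ ratio = 4, N = 3463):
  red: 3463 × 1/4 = 865.75
  pink: 3463 × 2/4 = 1731.5
  white: 3463 × 1/4 = 865.75
χ² = Σ (O − E)² / E
  red: (883 − 865.75)² / 865.75 = 0.3437
  pink: (1766 − 1731.5)² / 1731.5 = 0.6874
  white: (814 − 865.75)² / 865.75 = 3.0933
χ² = 0.3437 + 0.6874 + 3.0933 = 4.1244 ≈ 4.124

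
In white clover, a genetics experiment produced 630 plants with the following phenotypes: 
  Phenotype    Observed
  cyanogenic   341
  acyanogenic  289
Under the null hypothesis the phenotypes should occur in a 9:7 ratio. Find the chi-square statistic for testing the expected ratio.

Total ratio parts = 16. Expected numbers out of 630:
  cyanogenic: 630 × 9/16 = 354.375
  acyanogenic: 630 × 7/16 = 275.625
χ² = Σ (O − E)² / E
  cyanogenic: (341 − 354.375)² / 354.375 = 0.5048
  acyanogenic: (289 − 275.625)² / 275.625 = 0.6490
χ² = 0.5048 + 0.6490 = 1.1538 ≈ 1.154

1.154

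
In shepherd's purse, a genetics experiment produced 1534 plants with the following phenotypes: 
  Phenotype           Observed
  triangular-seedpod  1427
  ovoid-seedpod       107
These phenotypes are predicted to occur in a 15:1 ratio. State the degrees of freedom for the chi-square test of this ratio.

A goodness-of-fit test with 2 phenotype classes has df = 2 − 1 = 1.

1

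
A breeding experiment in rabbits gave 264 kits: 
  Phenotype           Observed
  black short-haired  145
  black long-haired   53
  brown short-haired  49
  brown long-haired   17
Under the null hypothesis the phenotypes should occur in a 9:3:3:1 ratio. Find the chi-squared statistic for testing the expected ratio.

0.350

The 9:3:3:1 ratio has 16 parts, so with N = 264 the expected counts are:
  black short-haired: 264 × 9/16 = 148.5
  black long-haired: 264 × 3/16 = 49.5
  brown short-haired: 264 × 3/16 = 49.5
  brown long-haired: 264 × 1/16 = 16.5
χ² = Σ (O − E)² / E
  black short-haired: (145 − 148.5)² / 148.5 = 0.0825
  black long-haired: (53 − 49.5)² / 49.5 = 0.2475
  brown short-haired: (49 − 49.5)² / 49.5 = 0.0051
  brown long-haired: (17 − 16.5)² / 16.5 = 0.0152
χ² = 0.0825 + 0.2475 + 0.0051 + 0.0152 = 0.3503 ≈ 0.350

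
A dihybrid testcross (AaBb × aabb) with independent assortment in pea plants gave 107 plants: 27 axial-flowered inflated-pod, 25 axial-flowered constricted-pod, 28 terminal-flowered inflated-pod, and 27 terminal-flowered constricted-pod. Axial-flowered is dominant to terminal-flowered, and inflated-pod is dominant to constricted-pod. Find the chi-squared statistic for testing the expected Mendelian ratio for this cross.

0.178

A dihybrid testcross with independent assortment gives a 1:1:1:1 ratio.
Expected counts for N = 107 under a 1:1:1:1 ratio (total parts = 4):
  axial-flowered inflated-pod: 107 × 1/4 = 26.75
  axial-flowered constricted-pod: 107 × 1/4 = 26.75
  terminal-flowered inflated-pod: 107 × 1/4 = 26.75
  terminal-flowered constricted-pod: 107 × 1/4 = 26.75
χ² = Σ (O − E)² / E
  axial-flowered inflated-pod: (27 − 26.75)² / 26.75 = 0.0023
  axial-flowered constricted-pod: (25 − 26.75)² / 26.75 = 0.1145
  terminal-flowered inflated-pod: (28 − 26.75)² / 26.75 = 0.0584
  terminal-flowered constricted-pod: (27 − 26.75)² / 26.75 = 0.0023
χ² = 0.0023 + 0.1145 + 0.0584 + 0.0023 = 0.1775 ≈ 0.178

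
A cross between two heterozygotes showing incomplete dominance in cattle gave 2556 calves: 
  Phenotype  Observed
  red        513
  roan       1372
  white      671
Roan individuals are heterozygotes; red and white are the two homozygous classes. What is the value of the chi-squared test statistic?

33.362

With incomplete dominance, a heterozygote × heterozygote cross gives a 1:2:1 phenotypic ratio.
The 1:2:1 ratio has 4 parts, so with N = 2556 the expected counts are:
  red: 2556 × 1/4 = 639
  roan: 2556 × 2/4 = 1278
  white: 2556 × 1/4 = 639
χ² = Σ (O − E)² / E
  red: (513 − 639)² / 639 = 24.8451
  roan: (1372 − 1278)² / 1278 = 6.9139
  white: (671 − 639)² / 639 = 1.6025
χ² = 24.8451 + 6.9139 + 1.6025 = 33.3615 ≈ 33.362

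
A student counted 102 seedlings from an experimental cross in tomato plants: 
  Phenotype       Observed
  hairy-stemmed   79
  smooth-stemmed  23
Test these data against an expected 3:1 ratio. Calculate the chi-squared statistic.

Expected counts for N = 102 under a 3:1 ratio (total parts = 4):
  hairy-stemmed: 102 × 3/4 = 76.5
  smooth-stemmed: 102 × 1/4 = 25.5
χ² = Σ (O − E)² / E
  hairy-stemmed: (79 − 76.5)² / 76.5 = 0.0817
  smooth-stemmed: (23 − 25.5)² / 25.5 = 0.2451
χ² = 0.0817 + 0.2451 = 0.3268 ≈ 0.327

0.327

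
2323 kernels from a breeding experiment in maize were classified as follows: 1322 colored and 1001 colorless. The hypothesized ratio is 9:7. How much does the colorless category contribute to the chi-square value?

Total ratio parts = 16. Expected numbers out of 2323:
  colored: 2323 × 9/16 = 1306.6875
  colorless: 2323 × 7/16 = 1016.3125
Contribution of colorless: (1001 − 1016.3125)² / 1016.3125 = 0.2307

0.231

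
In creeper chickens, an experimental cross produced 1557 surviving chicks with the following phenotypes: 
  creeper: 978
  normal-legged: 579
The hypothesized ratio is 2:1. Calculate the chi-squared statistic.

10.405

The 2:1 ratio has 3 parts, so with N = 1557 the expected counts are:
  creeper: 1557 × 2/3 = 1038
  normal-legged: 1557 × 1/3 = 519
χ² = Σ (O − E)² / E
  creeper: (978 − 1038)² / 1038 = 3.4682
  normal-legged: (579 − 519)² / 519 = 6.9364
χ² = 3.4682 + 6.9364 = 10.4046 ≈ 10.405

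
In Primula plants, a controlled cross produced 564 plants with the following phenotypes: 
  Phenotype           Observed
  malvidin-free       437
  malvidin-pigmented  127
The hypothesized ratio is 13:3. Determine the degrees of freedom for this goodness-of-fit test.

A goodness-of-fit test with 2 phenotype classes has df = 2 − 1 = 1.

1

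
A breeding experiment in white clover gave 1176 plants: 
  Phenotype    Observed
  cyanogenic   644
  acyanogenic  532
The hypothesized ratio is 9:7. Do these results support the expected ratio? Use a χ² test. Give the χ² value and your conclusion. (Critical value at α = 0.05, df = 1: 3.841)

Under the 9:7 hypothesis (Σ ratio = 16, N = 1176):
  cyanogenic: 1176 × 9/16 = 661.5
  acyanogenic: 1176 × 7/16 = 514.5
χ² = Σ (O − E)² / E
  cyanogenic: (644 − 661.5)² / 661.5 = 0.4630
  acyanogenic: (532 − 514.5)² / 514.5 = 0.5952
χ² = 0.4630 + 0.5952 = 1.0582 ≈ 1.058
Degrees of freedom = 2 − 1 = 1; critical value at α = 0.05 is 3.841.
Since 1.058 < 3.841, we fail to reject the null hypothesis — the data are consistent with the 9:7 ratio.

1.058; consistent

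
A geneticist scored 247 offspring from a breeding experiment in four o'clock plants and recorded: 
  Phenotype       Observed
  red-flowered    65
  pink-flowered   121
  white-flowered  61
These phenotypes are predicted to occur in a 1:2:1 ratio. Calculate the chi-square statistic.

Expected counts for N = 247 under a 1:2:1 ratio (total parts = 4):
  red-flowered: 247 × 1/4 = 61.75
  pink-flowered: 247 × 2/4 = 123.5
  white-flowered: 247 × 1/4 = 61.75
χ² = Σ (O − E)² / E
  red-flowered: (65 − 61.75)² / 61.75 = 0.1711
  pink-flowered: (121 − 123.5)² / 123.5 = 0.0506
  white-flowered: (61 − 61.75)² / 61.75 = 0.0091
χ² = 0.1711 + 0.0506 + 0.0091 = 0.2308 ≈ 0.231

0.231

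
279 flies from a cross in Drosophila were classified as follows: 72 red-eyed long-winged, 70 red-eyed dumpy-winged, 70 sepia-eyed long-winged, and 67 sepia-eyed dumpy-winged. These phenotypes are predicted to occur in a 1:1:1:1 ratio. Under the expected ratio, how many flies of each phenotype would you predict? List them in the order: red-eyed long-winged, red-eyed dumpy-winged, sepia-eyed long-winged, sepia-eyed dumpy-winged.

69.75, 69.75, 69.75, 69.75

Expected counts for N = 279 under a 1:1:1:1 ratio (total parts = 4):
  red-eyed long-winged: 279 × 1/4 = 69.75
  red-eyed dumpy-winged: 279 × 1/4 = 69.75
  sepia-eyed long-winged: 279 × 1/4 = 69.75
  sepia-eyed dumpy-winged: 279 × 1/4 = 69.75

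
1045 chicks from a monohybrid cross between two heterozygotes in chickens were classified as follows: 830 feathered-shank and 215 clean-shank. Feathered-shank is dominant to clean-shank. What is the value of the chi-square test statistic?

10.917

For a monohybrid cross between heterozygotes with complete dominance, the expected phenotypic ratio is 3:1.
The 3:1 ratio has 4 parts, so with N = 1045 the expected counts are:
  feathered-shank: 1045 × 3/4 = 783.75
  clean-shank: 1045 × 1/4 = 261.25
χ² = Σ (O − E)² / E
  feathered-shank: (830 − 783.75)² / 783.75 = 2.7293
  clean-shank: (215 − 261.25)² / 261.25 = 8.1878
χ² = 2.7293 + 8.1878 = 10.9171 ≈ 10.917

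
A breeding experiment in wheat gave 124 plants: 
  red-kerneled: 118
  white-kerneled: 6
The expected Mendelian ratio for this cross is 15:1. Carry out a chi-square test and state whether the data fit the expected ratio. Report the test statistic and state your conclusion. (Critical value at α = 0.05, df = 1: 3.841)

0.422; consistent

The 15:1 ratio has 16 parts, so with N = 124 the expected counts are:
  red-kerneled: 124 × 15/16 = 116.25
  white-kerneled: 124 × 1/16 = 7.75
χ² = Σ (O − E)² / E
  red-kerneled: (118 − 116.25)² / 116.25 = 0.0263
  white-kerneled: (6 − 7.75)² / 7.75 = 0.3952
χ² = 0.0263 + 0.3952 = 0.4215 ≈ 0.422
Degrees of freedom = 2 − 1 = 1; critical value at α = 0.05 is 3.841.
Since 0.422 < 3.841, we fail to reject the null hypothesis — the data are consistent with the 15:1 ratio.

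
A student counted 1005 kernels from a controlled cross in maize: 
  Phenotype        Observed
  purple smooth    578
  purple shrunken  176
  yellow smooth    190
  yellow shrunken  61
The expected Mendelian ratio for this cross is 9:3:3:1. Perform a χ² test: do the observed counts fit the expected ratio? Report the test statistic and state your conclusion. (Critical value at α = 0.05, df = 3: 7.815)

Total ratio parts = 16. Expected numbers out of 1005:
  purple smooth: 1005 × 9/16 = 565.3125
  purple shrunken: 1005 × 3/16 = 188.4375
  yellow smooth: 1005 × 3/16 = 188.4375
  yellow shrunken: 1005 × 1/16 = 62.8125
χ² = Σ (O − E)² / E
  purple smooth: (578 − 565.3125)² / 565.3125 = 0.2847
  purple shrunken: (176 − 188.4375)² / 188.4375 = 0.8209
  yellow smooth: (190 − 188.4375)² / 188.4375 = 0.0130
  yellow shrunken: (61 − 62.8125)² / 62.8125 = 0.0523
χ² = 0.2847 + 0.8209 + 0.0130 + 0.0523 = 1.1709 ≈ 1.171
Degrees of freedom = 4 − 1 = 3; critical value at α = 0.05 is 7.815.
Since 1.171 < 7.815, we fail to reject the null hypothesis — the data are consistent with the 9:3:3:1 ratio.

1.171; consistent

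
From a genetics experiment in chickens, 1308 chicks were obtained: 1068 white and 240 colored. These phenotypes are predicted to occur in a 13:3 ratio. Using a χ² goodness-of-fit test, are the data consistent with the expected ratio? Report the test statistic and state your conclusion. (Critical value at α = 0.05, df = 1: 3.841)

Total ratio parts = 16. Expected numbers out of 1308:
  white: 1308 × 13/16 = 1062.75
  colored: 1308 × 3/16 = 245.25
χ² = Σ (O − E)² / E
  white: (1068 − 1062.75)² / 1062.75 = 0.0259
  colored: (240 − 245.25)² / 245.25 = 0.1124
χ² = 0.0259 + 0.1124 = 0.1383 ≈ 0.138
Degrees of freedom = 2 − 1 = 1; critical value at α = 0.05 is 3.841.
Since 0.138 < 3.841, we fail to reject the null hypothesis — the data are consistent with the 13:3 ratio.

0.138; consistent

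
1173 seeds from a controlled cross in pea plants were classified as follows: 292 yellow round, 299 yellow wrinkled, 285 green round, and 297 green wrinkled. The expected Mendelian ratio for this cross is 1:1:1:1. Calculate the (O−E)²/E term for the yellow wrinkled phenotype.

The 1:1:1:1 ratio has 4 parts, so with N = 1173 the expected counts are:
  yellow round: 1173 × 1/4 = 293.25
  yellow wrinkled: 1173 × 1/4 = 293.25
  green round: 1173 × 1/4 = 293.25
  green wrinkled: 1173 × 1/4 = 293.25
Contribution of yellow wrinkled: (299 − 293.25)² / 293.25 = 0.1127

0.113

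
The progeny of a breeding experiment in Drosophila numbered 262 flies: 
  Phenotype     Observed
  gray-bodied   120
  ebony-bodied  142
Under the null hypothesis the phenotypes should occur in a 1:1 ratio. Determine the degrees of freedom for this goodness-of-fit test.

1

A goodness-of-fit test with 2 phenotype classes has df = 2 − 1 = 1.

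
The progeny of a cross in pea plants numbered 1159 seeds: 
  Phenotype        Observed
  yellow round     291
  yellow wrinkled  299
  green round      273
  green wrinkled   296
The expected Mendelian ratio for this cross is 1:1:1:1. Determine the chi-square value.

Expected counts for N = 1159 under a 1:1:1:1 ratio (total parts = 4):
  yellow round: 1159 × 1/4 = 289.75
  yellow wrinkled: 1159 × 1/4 = 289.75
  green round: 1159 × 1/4 = 289.75
  green wrinkled: 1159 × 1/4 = 289.75
χ² = Σ (O − E)² / E
  yellow round: (291 − 289.75)² / 289.75 = 0.0054
  yellow wrinkled: (299 − 289.75)² / 289.75 = 0.2953
  green round: (273 − 289.75)² / 289.75 = 0.9683
  green wrinkled: (296 − 289.75)² / 289.75 = 0.1348
χ² = 0.0054 + 0.2953 + 0.9683 + 0.1348 = 1.4038 ≈ 1.404

1.404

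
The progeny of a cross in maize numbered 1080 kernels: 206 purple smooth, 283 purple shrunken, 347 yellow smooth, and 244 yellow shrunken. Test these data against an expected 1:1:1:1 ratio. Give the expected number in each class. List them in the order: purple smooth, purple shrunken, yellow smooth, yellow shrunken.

270, 270, 270, 270

Expected counts for N = 1080 under a 1:1:1:1 ratio (total parts = 4):
  purple smooth: 1080 × 1/4 = 270
  purple shrunken: 1080 × 1/4 = 270
  yellow smooth: 1080 × 1/4 = 270
  yellow shrunken: 1080 × 1/4 = 270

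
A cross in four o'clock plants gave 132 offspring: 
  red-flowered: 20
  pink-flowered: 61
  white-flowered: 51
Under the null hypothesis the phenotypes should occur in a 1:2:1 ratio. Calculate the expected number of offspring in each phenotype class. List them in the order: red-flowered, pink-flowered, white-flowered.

Total ratio parts = 4. Expected numbers out of 132:
  red-flowered: 132 × 1/4 = 33
  pink-flowered: 132 × 2/4 = 66
  white-flowered: 132 × 1/4 = 33

33, 66, 33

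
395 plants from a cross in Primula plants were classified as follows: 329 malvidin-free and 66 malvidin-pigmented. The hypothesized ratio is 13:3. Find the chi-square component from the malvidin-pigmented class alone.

0.878

Under the 13:3 hypothesis (Σ ratio = 16, N = 395):
  malvidin-free: 395 × 13/16 = 320.9375
  malvidin-pigmented: 395 × 3/16 = 74.0625
Contribution of malvidin-pigmented: (66 − 74.0625)² / 74.0625 = 0.8777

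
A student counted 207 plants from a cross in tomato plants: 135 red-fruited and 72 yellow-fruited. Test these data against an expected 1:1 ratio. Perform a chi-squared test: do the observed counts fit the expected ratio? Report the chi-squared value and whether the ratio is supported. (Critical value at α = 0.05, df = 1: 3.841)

19.174; not consistent

Under the 1:1 hypothesis (Σ ratio = 2, N = 207):
  red-fruited: 207 × 1/2 = 103.5
  yellow-fruited: 207 × 1/2 = 103.5
χ² = Σ (O − E)² / E
  red-fruited: (135 − 103.5)² / 103.5 = 9.5870
  yellow-fruited: (72 − 103.5)² / 103.5 = 9.5870
χ² = 9.5870 + 9.5870 = 19.174
Degrees of freedom = 2 − 1 = 1; critical value at α = 0.05 is 3.841.
Since 19.174 > 3.841, we reject the null hypothesis — the data do not fit the 1:1 ratio.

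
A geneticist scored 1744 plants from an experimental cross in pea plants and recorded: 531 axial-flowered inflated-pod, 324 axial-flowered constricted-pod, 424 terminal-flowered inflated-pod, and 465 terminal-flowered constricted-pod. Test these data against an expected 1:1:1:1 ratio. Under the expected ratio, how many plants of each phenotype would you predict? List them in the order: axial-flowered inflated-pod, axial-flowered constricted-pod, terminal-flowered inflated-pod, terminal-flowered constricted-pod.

436, 436, 436, 436

The 1:1:1:1 ratio has 4 parts, so with N = 1744 the expected counts are:
  axial-flowered inflated-pod: 1744 × 1/4 = 436
  axial-flowered constricted-pod: 1744 × 1/4 = 436
  terminal-flowered inflated-pod: 1744 × 1/4 = 436
  terminal-flowered constricted-pod: 1744 × 1/4 = 436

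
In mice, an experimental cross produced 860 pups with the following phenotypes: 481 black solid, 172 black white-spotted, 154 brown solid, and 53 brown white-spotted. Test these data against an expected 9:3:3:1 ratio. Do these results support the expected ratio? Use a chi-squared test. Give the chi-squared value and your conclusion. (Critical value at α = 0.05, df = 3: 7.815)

Under the 9:3:3:1 hypothesis (Σ ratio = 16, N = 860):
  black solid: 860 × 9/16 = 483.75
  black white-spotted: 860 × 3/16 = 161.25
  brown solid: 860 × 3/16 = 161.25
  brown white-spotted: 860 × 1/16 = 53.75
χ² = Σ (O − E)² / E
  black solid: (481 − 483.75)² / 483.75 = 0.0156
  black white-spotted: (172 − 161.25)² / 161.25 = 0.7167
  brown solid: (154 − 161.25)² / 161.25 = 0.3260
  brown white-spotted: (53 − 53.75)² / 53.75 = 0.0105
χ² = 0.0156 + 0.7167 + 0.3260 + 0.0105 = 1.0688 ≈ 1.069
Degrees of freedom = 4 − 1 = 3; critical value at α = 0.05 is 7.815.
Since 1.069 < 7.815, we fail to reject the null hypothesis — the data are consistent with the 9:3:3:1 ratio.

1.069; consistent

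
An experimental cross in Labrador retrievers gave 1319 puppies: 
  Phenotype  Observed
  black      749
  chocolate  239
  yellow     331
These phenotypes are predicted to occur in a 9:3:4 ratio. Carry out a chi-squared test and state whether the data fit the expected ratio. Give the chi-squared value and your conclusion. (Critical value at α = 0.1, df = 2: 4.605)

0.351; consistent

The 9:3:4 ratio has 16 parts, so with N = 1319 the expected counts are:
  black: 1319 × 9/16 = 741.9375
  chocolate: 1319 × 3/16 = 247.3125
  yellow: 1319 × 4/16 = 329.75
χ² = Σ (O − E)² / E
  black: (749 − 741.9375)² / 741.9375 = 0.0672
  chocolate: (239 − 247.3125)² / 247.3125 = 0.2794
  yellow: (331 − 329.75)² / 329.75 = 0.0047
χ² = 0.0672 + 0.2794 + 0.0047 = 0.3513 ≈ 0.351
Degrees of freedom = 3 − 1 = 2; critical value at α = 0.1 is 4.605.
Since 0.351 < 4.605, we fail to reject the null hypothesis — the data are consistent with the 9:3:4 ratio.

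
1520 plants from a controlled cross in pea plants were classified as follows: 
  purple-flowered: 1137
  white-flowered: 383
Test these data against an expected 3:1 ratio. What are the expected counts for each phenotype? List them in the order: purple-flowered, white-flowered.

1140, 380

Under the 3:1 hypothesis (Σ ratio = 4, N = 1520):
  purple-flowered: 1520 × 3/4 = 1140
  white-flowered: 1520 × 1/4 = 380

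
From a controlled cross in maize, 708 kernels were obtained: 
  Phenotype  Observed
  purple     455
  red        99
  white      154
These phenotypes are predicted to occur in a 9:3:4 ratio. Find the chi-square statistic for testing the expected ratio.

The 9:3:4 ratio has 16 parts, so with N = 708 the expected counts are:
  purple: 708 × 9/16 = 398.25
  red: 708 × 3/16 = 132.75
  white: 708 × 4/16 = 177
χ² = Σ (O − E)² / E
  purple: (455 − 398.25)² / 398.25 = 8.0868
  red: (99 − 132.75)² / 132.75 = 8.5805
  white: (154 − 177)² / 177 = 2.9887
χ² = 8.0868 + 8.5805 + 2.9887 = 19.656

19.656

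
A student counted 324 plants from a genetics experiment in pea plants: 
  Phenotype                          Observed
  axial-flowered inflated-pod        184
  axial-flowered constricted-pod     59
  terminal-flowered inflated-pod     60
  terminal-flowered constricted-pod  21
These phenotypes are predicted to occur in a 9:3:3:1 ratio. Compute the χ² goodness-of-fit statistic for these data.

0.104

Under the 9:3:3:1 hypothesis (Σ ratio = 16, N = 324):
  axial-flowered inflated-pod: 324 × 9/16 = 182.25
  axial-flowered constricted-pod: 324 × 3/16 = 60.75
  terminal-flowered inflated-pod: 324 × 3/16 = 60.75
  terminal-flowered constricted-pod: 324 × 1/16 = 20.25
χ² = Σ (O − E)² / E
  axial-flowered inflated-pod: (184 − 182.25)² / 182.25 = 0.0168
  axial-flowered constricted-pod: (59 − 60.75)² / 60.75 = 0.0504
  terminal-flowered inflated-pod: (60 − 60.75)² / 60.75 = 0.0093
  terminal-flowered constricted-pod: (21 − 20.25)² / 20.25 = 0.0278
χ² = 0.0168 + 0.0504 + 0.0093 + 0.0278 = 0.1043 ≈ 0.104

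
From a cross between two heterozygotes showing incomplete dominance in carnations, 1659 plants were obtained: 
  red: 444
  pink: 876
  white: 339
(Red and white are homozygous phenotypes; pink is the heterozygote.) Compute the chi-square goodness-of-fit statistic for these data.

With incomplete dominance, a heterozygote × heterozygote cross gives a 1:2:1 phenotypic ratio.
The 1:2:1 ratio has 4 parts, so with N = 1659 the expected counts are:
  red: 1659 × 1/4 = 414.75
  pink: 1659 × 2/4 = 829.5
  white: 1659 × 1/4 = 414.75
χ² = Σ (O − E)² / E
  red: (444 − 414.75)² / 414.75 = 2.0628
  pink: (876 − 829.5)² / 829.5 = 2.6067
  white: (339 − 414.75)² / 414.75 = 13.8350
χ² = 2.0628 + 2.6067 + 13.8350 = 18.5045 ≈ 18.505

18.505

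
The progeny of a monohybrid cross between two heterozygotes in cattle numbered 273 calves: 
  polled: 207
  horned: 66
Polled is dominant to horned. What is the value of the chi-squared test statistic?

0.099

For a monohybrid cross between heterozygotes with complete dominance, the expected phenotypic ratio is 3:1.
Expected counts for N = 273 under a 3:1 ratio (total parts = 4):
  polled: 273 × 3/4 = 204.75
  horned: 273 × 1/4 = 68.25
χ² = Σ (O − E)² / E
  polled: (207 − 204.75)² / 204.75 = 0.0247
  horned: (66 − 68.25)² / 68.25 = 0.0742
χ² = 0.0247 + 0.0742 = 0.0989 ≈ 0.099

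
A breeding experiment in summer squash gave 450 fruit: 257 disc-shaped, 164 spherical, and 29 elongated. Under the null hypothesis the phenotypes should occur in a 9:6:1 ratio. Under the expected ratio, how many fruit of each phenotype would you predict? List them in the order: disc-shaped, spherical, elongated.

The 9:6:1 ratio has 16 parts, so with N = 450 the expected counts are:
  disc-shaped: 450 × 9/16 = 253.125
  spherical: 450 × 6/16 = 168.75
  elongated: 450 × 1/16 = 28.125

253.125, 168.75, 28.125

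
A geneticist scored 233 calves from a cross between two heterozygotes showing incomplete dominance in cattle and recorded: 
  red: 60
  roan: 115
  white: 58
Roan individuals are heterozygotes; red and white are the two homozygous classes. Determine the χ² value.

With incomplete dominance, a heterozygote × heterozygote cross gives a 1:2:1 phenotypic ratio.
Under the 1:2:1 hypothesis (Σ ratio = 4, N = 233):
  red: 233 × 1/4 = 58.25
  roan: 233 × 2/4 = 116.5
  white: 233 × 1/4 = 58.25
χ² = Σ (O − E)² / E
  red: (60 − 58.25)² / 58.25 = 0.0526
  roan: (115 − 116.5)² / 116.5 = 0.0193
  white: (58 − 58.25)² / 58.25 = 0.0011
χ² = 0.0526 + 0.0193 + 0.0011 = 0.073

0.073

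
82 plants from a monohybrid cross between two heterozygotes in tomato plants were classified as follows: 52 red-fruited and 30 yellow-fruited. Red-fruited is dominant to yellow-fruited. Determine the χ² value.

5.870

For a monohybrid cross between heterozygotes with complete dominance, the expected phenotypic ratio is 3:1.
Under the 3:1 hypothesis (Σ ratio = 4, N = 82):
  red-fruited: 82 × 3/4 = 61.5
  yellow-fruited: 82 × 1/4 = 20.5
χ² = Σ (O − E)² / E
  red-fruited: (52 − 61.5)² / 61.5 = 1.4675
  yellow-fruited: (30 − 20.5)² / 20.5 = 4.4024
χ² = 1.4675 + 4.4024 = 5.8699 ≈ 5.870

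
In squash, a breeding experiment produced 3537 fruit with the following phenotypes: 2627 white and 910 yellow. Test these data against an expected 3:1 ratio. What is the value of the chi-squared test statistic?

Under the 3:1 hypothesis (Σ ratio = 4, N = 3537):
  white: 3537 × 3/4 = 2652.75
  yellow: 3537 × 1/4 = 884.25
χ² = Σ (O − E)² / E
  white: (2627 − 2652.75)² / 2652.75 = 0.2500
  yellow: (910 − 884.25)² / 884.25 = 0.7499
χ² = 0.2500 + 0.7499 = 0.9999 ≈ 1.000

1.000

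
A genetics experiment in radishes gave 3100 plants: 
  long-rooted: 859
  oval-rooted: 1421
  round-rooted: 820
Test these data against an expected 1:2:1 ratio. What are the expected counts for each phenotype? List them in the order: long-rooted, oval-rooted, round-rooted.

775, 1550, 775

Under the 1:2:1 hypothesis (Σ ratio = 4, N = 3100):
  long-rooted: 3100 × 1/4 = 775
  oval-rooted: 3100 × 2/4 = 1550
  round-rooted: 3100 × 1/4 = 775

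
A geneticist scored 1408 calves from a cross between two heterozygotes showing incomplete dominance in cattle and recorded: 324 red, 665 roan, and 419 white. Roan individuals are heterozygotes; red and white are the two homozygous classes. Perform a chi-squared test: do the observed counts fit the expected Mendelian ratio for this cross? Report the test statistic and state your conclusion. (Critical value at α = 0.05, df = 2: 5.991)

17.141; not consistent

With incomplete dominance, a heterozygote × heterozygote cross gives a 1:2:1 phenotypic ratio.
Under the 1:2:1 hypothesis (Σ ratio = 4, N = 1408):
  red: 1408 × 1/4 = 352
  roan: 1408 × 2/4 = 704
  white: 1408 × 1/4 = 352
χ² = Σ (O − E)² / E
  red: (324 − 352)² / 352 = 2.2273
  roan: (665 − 704)² / 704 = 2.1605
  white: (419 − 352)² / 352 = 12.7528
χ² = 2.2273 + 2.1605 + 12.7528 = 17.1406 ≈ 17.141
Degrees of freedom = 3 − 1 = 2; critical value at α = 0.05 is 5.991.
Since 17.141 > 5.991, we reject the null hypothesis — the data do not fit the 1:2:1 ratio.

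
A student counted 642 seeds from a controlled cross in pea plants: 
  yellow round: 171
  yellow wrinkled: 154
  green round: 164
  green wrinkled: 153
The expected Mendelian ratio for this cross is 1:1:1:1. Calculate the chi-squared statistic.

Expected counts for N = 642 under a 1:1:1:1 ratio (total parts = 4):
  yellow round: 642 × 1/4 = 160.5
  yellow wrinkled: 642 × 1/4 = 160.5
  green round: 642 × 1/4 = 160.5
  green wrinkled: 642 × 1/4 = 160.5
χ² = Σ (O − E)² / E
  yellow round: (171 − 160.5)² / 160.5 = 0.6869
  yellow wrinkled: (154 − 160.5)² / 160.5 = 0.2632
  green round: (164 − 160.5)² / 160.5 = 0.0763
  green wrinkled: (153 − 160.5)² / 160.5 = 0.3505
χ² = 0.6869 + 0.2632 + 0.0763 + 0.3505 = 1.3769 ≈ 1.377

1.377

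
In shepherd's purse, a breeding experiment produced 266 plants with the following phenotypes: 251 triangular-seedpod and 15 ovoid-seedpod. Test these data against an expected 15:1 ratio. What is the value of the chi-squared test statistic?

0.169

Expected counts for N = 266 under a 15:1 ratio (total parts = 16):
  triangular-seedpod: 266 × 15/16 = 249.375
  ovoid-seedpod: 266 × 1/16 = 16.625
χ² = Σ (O − E)² / E
  triangular-seedpod: (251 − 249.375)² / 249.375 = 0.0106
  ovoid-seedpod: (15 − 16.625)² / 16.625 = 0.1588
χ² = 0.0106 + 0.1588 = 0.1694 ≈ 0.169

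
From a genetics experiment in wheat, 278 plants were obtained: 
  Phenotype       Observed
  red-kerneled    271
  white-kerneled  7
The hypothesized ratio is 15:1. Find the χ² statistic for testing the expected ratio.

Expected counts for N = 278 under a 15:1 ratio (total parts = 16):
  red-kerneled: 278 × 15/16 = 260.625
  white-kerneled: 278 × 1/16 = 17.375
χ² = Σ (O − E)² / E
  red-kerneled: (271 − 260.625)² / 260.625 = 0.4130
  white-kerneled: (7 − 17.375)² / 17.375 = 6.1951
χ² = 0.4130 + 6.1951 = 6.6081 ≈ 6.608

6.608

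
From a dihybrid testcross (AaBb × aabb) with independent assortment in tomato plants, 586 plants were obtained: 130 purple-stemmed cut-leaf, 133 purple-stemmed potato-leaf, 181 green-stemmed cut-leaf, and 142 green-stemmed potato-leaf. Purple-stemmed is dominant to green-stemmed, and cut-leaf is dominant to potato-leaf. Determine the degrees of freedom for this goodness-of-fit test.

3

A dihybrid testcross with independent assortment gives a 1:1:1:1 ratio.
A goodness-of-fit test with 4 phenotype classes has df = 4 − 1 = 3.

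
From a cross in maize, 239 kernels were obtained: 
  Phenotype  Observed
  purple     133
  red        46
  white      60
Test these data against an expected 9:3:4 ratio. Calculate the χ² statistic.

Total ratio parts = 16. Expected numbers out of 239:
  purple: 239 × 9/16 = 134.4375
  red: 239 × 3/16 = 44.8125
  white: 239 × 4/16 = 59.75
χ² = Σ (O − E)² / E
  purple: (133 − 134.4375)² / 134.4375 = 0.0154
  red: (46 − 44.8125)² / 44.8125 = 0.0315
  white: (60 − 59.75)² / 59.75 = 0.0010
χ² = 0.0154 + 0.0315 + 0.0010 = 0.0479 ≈ 0.048

0.048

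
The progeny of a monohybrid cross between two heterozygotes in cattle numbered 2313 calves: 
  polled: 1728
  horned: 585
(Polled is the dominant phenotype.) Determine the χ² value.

For a monohybrid cross between heterozygotes with complete dominance, the expected phenotypic ratio is 3:1.
Expected counts for N = 2313 under a 3:1 ratio (total parts = 4):
  polled: 2313 × 3/4 = 1734.75
  horned: 2313 × 1/4 = 578.25
χ² = Σ (O − E)² / E
  polled: (1728 − 1734.75)² / 1734.75 = 0.0263
  horned: (585 − 578.25)² / 578.25 = 0.0788
χ² = 0.0263 + 0.0788 = 0.1051 ≈ 0.105

0.105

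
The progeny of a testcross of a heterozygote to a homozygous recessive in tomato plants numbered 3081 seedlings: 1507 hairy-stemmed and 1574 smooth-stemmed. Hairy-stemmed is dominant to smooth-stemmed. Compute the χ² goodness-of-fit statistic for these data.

A testcross of a heterozygote (Aa × aa) gives a 1:1 phenotypic ratio.
Under the 1:1 hypothesis (Σ ratio = 2, N = 3081):
  hairy-stemmed: 3081 × 1/2 = 1540.5
  smooth-stemmed: 3081 × 1/2 = 1540.5
χ² = Σ (O − E)² / E
  hairy-stemmed: (1507 − 1540.5)² / 1540.5 = 0.7285
  smooth-stemmed: (1574 − 1540.5)² / 1540.5 = 0.7285
χ² = 0.7285 + 0.7285 = 1.457

1.457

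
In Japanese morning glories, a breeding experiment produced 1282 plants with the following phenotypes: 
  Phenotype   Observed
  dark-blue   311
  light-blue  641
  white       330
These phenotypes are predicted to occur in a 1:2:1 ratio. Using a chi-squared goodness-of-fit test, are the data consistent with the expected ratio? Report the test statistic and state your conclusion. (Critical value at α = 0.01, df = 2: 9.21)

Under the 1:2:1 hypothesis (Σ ratio = 4, N = 1282):
  dark-blue: 1282 × 1/4 = 320.5
  light-blue: 1282 × 2/4 = 641
  white: 1282 × 1/4 = 320.5
χ² = Σ (O − E)² / E
  dark-blue: (311 − 320.5)² / 320.5 = 0.2816
  light-blue: (641 − 641)² / 641 = 0.0000
  white: (330 − 320.5)² / 320.5 = 0.2816
χ² = 0.2816 + 0.0000 + 0.2816 = 0.5632 ≈ 0.563
Degrees of freedom = 3 − 1 = 2; critical value at α = 0.01 is 9.21.
Since 0.563 < 9.21, we fail to reject the null hypothesis — the data are consistent with the 1:2:1 ratio.

0.563; consistent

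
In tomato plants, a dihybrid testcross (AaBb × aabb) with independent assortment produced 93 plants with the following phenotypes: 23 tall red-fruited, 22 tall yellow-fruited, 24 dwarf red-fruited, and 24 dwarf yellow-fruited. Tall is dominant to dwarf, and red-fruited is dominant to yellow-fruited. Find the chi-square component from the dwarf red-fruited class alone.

A dihybrid testcross with independent assortment gives a 1:1:1:1 ratio.
The 1:1:1:1 ratio has 4 parts, so with N = 93 the expected counts are:
  tall red-fruited: 93 × 1/4 = 23.25
  tall yellow-fruited: 93 × 1/4 = 23.25
  dwarf red-fruited: 93 × 1/4 = 23.25
  dwarf yellow-fruited: 93 × 1/4 = 23.25
Contribution of dwarf red-fruited: (24 − 23.25)² / 23.25 = 0.0242

0.024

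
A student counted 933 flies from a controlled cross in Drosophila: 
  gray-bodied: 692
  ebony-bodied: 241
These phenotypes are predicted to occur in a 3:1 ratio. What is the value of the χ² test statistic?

0.343

Expected counts for N = 933 under a 3:1 ratio (total parts = 4):
  gray-bodied: 933 × 3/4 = 699.75
  ebony-bodied: 933 × 1/4 = 233.25
χ² = Σ (O − E)² / E
  gray-bodied: (692 − 699.75)² / 699.75 = 0.0858
  ebony-bodied: (241 − 233.25)² / 233.25 = 0.2575
χ² = 0.0858 + 0.2575 = 0.3433 ≈ 0.343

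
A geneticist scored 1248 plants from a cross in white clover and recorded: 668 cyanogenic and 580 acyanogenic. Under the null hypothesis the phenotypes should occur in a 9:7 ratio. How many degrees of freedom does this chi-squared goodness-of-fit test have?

A goodness-of-fit test with 2 phenotype classes has df = 2 − 1 = 1.

1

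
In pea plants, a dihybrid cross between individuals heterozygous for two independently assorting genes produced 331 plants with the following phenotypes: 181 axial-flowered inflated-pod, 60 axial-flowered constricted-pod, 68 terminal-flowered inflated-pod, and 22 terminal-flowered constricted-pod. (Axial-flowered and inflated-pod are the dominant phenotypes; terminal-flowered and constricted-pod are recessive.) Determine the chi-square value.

A dihybrid F₂ with independent assortment and complete dominance at both loci gives a 9:3:3:1 phenotypic ratio.
The 9:3:3:1 ratio has 16 parts, so with N = 331 the expected counts are:
  axial-flowered inflated-pod: 331 × 9/16 = 186.1875
  axial-flowered constricted-pod: 331 × 3/16 = 62.0625
  terminal-flowered inflated-pod: 331 × 3/16 = 62.0625
  terminal-flowered constricted-pod: 331 × 1/16 = 20.6875
χ² = Σ (O − E)² / E
  axial-flowered inflated-pod: (181 − 186.1875)² / 186.1875 = 0.1445
  axial-flowered constricted-pod: (60 − 62.0625)² / 62.0625 = 0.0685
  terminal-flowered inflated-pod: (68 − 62.0625)² / 62.0625 = 0.5680
  terminal-flowered constricted-pod: (22 − 20.6875)² / 20.6875 = 0.0833
χ² = 0.1445 + 0.0685 + 0.5680 + 0.0833 = 0.8643 ≈ 0.864

0.864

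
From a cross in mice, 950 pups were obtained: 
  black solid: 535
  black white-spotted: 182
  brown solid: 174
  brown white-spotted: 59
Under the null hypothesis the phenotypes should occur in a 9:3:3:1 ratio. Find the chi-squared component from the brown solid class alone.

0.096

Under the 9:3:3:1 hypothesis (Σ ratio = 16, N = 950):
  black solid: 950 × 9/16 = 534.375
  black white-spotted: 950 × 3/16 = 178.125
  brown solid: 950 × 3/16 = 178.125
  brown white-spotted: 950 × 1/16 = 59.375
Contribution of brown solid: (174 − 178.125)² / 178.125 = 0.0955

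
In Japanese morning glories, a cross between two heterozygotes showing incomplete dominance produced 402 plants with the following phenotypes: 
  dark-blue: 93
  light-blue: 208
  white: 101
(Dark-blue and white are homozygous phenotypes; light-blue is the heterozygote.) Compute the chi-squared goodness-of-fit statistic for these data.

0.806

With incomplete dominance, a heterozygote × heterozygote cross gives a 1:2:1 phenotypic ratio.
The 1:2:1 ratio has 4 parts, so with N = 402 the expected counts are:
  dark-blue: 402 × 1/4 = 100.5
  light-blue: 402 × 2/4 = 201
  white: 402 × 1/4 = 100.5
χ² = Σ (O − E)² / E
  dark-blue: (93 − 100.5)² / 100.5 = 0.5597
  light-blue: (208 − 201)² / 201 = 0.2438
  white: (101 − 100.5)² / 100.5 = 0.0025
χ² = 0.5597 + 0.2438 + 0.0025 = 0.806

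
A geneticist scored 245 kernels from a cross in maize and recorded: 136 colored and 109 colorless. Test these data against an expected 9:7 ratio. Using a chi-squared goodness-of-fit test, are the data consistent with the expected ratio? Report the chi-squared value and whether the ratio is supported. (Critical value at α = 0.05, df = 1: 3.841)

0.054; consistent

Total ratio parts = 16. Expected numbers out of 245:
  colored: 245 × 9/16 = 137.8125
  colorless: 245 × 7/16 = 107.1875
χ² = Σ (O − E)² / E
  colored: (136 − 137.8125)² / 137.8125 = 0.0238
  colorless: (109 − 107.1875)² / 107.1875 = 0.0306
χ² = 0.0238 + 0.0306 = 0.0544 ≈ 0.054
Degrees of freedom = 2 − 1 = 1; critical value at α = 0.05 is 3.841.
Since 0.054 < 3.841, we fail to reject the null hypothesis — the data are consistent with the 9:7 ratio.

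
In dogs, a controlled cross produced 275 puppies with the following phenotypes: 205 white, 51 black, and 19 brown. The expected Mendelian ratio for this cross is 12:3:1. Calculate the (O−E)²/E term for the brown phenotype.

0.191

Total ratio parts = 16. Expected numbers out of 275:
  white: 275 × 12/16 = 206.25
  black: 275 × 3/16 = 51.5625
  brown: 275 × 1/16 = 17.1875
Contribution of brown: (19 − 17.1875)² / 17.1875 = 0.1911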